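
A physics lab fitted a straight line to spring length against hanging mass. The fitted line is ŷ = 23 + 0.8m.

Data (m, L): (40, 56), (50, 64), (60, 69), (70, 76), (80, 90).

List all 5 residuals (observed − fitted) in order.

1, 1, -2, -3, 3

m=40: ŷ = 23 + 0.8·40 = 55; e = 56 − 55 = 1
m=50: ŷ = 23 + 0.8·50 = 63; e = 64 − 63 = 1
m=60: ŷ = 23 + 0.8·60 = 71; e = 69 − 71 = -2
m=70: ŷ = 23 + 0.8·70 = 79; e = 76 − 79 = -3
m=80: ŷ = 23 + 0.8·80 = 87; e = 90 − 87 = 3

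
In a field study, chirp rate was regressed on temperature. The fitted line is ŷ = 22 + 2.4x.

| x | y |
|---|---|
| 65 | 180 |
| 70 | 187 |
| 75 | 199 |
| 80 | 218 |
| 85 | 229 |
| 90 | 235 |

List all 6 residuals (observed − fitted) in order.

2, -3, -3, 4, 3, -3

x=65: ŷ = 22 + 2.4·65 = 178; e = 180 − 178 = 2
x=70: ŷ = 22 + 2.4·70 = 190; e = 187 − 190 = -3
x=75: ŷ = 22 + 2.4·75 = 202; e = 199 − 202 = -3
x=80: ŷ = 22 + 2.4·80 = 214; e = 218 − 214 = 4
x=85: ŷ = 22 + 2.4·85 = 226; e = 229 − 226 = 3
x=90: ŷ = 22 + 2.4·90 = 238; e = 235 − 238 = -3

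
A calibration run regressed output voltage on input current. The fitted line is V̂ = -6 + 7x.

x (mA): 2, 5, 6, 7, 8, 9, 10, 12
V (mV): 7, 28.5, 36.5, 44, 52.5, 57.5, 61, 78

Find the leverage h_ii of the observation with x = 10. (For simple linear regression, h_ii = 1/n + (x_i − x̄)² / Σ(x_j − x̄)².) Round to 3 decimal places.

h = 0.227

x̄ = (2 + 5 + 6 + 7 + 8 + 9 + 10 + 12)/8 = 7.375
Σ(x − x̄)² = 28.8906 + 5.64062 + 1.89062 + 0.140625 + 0.390625 + 2.64062 + 6.89062 + 21.3906 = 67.875
h = 1/8 + (2.625)²/67.875 = 0.125 + 0.101519 = 0.227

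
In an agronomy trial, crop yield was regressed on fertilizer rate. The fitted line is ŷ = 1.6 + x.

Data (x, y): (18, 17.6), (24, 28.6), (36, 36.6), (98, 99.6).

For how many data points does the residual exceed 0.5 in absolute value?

x=18: ŷ = 1.6 + 18 = 19.6; e = 17.6 − 19.6 = -2
x=24: ŷ = 1.6 + 24 = 25.6; e = 28.6 − 25.6 = 3
x=36: ŷ = 1.6 + 36 = 37.6; e = 36.6 − 37.6 = -1
x=98: ŷ = 1.6 + 98 = 99.6; e = 99.6 − 99.6 = 0
|e| > 0.5: x=18 (|e|=2), x=24 (|e|=3), x=36 (|e|=1) → 3

3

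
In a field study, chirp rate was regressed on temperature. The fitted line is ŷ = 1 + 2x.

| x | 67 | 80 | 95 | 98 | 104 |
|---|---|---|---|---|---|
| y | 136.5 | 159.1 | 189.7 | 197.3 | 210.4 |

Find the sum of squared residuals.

SSE = 9.6

x=67: ŷ = 1 + 2·67 = 135; r = 136.5 − 135 = 1.5
x=80: ŷ = 1 + 2·80 = 161; r = 159.1 − 161 = -1.9
x=95: ŷ = 1 + 2·95 = 191; r = 189.7 − 191 = -1.3
x=98: ŷ = 1 + 2·98 = 197; r = 197.3 − 197 = 0.3
x=104: ŷ = 1 + 2·104 = 209; r = 210.4 − 209 = 1.4
SSE = 2.25 + 3.61 + 1.69 + 0.09 + 1.96 = 9.6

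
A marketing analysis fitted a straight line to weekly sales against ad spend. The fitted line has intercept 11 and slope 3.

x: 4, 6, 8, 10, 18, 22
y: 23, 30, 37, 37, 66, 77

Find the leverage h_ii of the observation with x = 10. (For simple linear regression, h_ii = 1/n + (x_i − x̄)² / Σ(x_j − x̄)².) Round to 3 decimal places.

x̄ = (4 + 6 + 8 + 10 + 18 + 22)/6 = 11.3333
Σ(x − x̄)² = 53.7778 + 28.4444 + 11.1111 + 1.77778 + 44.4444 + 113.778 = 253.333
h = 1/6 + (-1.33333)²/253.333 = 0.166667 + 0.00701754 = 0.174

h = 0.174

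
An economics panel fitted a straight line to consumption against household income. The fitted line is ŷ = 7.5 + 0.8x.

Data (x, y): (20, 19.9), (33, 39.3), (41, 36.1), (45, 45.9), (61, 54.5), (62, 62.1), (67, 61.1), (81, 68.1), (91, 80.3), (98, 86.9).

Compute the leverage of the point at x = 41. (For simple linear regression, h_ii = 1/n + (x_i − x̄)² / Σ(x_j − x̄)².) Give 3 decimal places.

x̄ = (20 + 33 + 41 + 45 + 61 + 62 + 67 + 81 + 91 + 98)/10 = 59.9
Σ(x − x̄)² = 1592.01 + 723.61 + 357.21 + 222.01 + 1.21 + 4.41 + 50.41 + 445.21 + 967.21 + 1451.61 = 5814.9
h = 1/10 + (-18.9)²/5814.9 = 0.1 + 0.0614301 = 0.161

h = 0.161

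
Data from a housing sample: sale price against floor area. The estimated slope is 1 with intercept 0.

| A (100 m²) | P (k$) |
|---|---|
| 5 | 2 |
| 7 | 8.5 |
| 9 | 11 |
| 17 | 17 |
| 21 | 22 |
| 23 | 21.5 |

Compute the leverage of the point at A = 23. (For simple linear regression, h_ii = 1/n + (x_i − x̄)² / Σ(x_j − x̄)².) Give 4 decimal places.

h = 0.4636

Ā = (5 + 7 + 9 + 17 + 21 + 23)/6 = 13.6667
Σ(A − Ā)² = 75.1111 + 44.4444 + 21.7778 + 11.1111 + 53.7778 + 87.1111 = 293.333
h = 1/6 + (9.33333)²/293.333 = 0.166667 + 0.29697 = 0.4636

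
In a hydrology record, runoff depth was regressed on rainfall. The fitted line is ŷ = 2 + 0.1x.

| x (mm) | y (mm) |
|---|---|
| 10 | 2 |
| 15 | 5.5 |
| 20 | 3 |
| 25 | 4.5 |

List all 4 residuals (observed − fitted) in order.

x=10: ŷ = 2 + 0.1·10 = 3; e = 2 − 3 = -1
x=15: ŷ = 2 + 0.1·15 = 3.5; e = 5.5 − 3.5 = 2
x=20: ŷ = 2 + 0.1·20 = 4; e = 3 − 4 = -1
x=25: ŷ = 2 + 0.1·25 = 4.5; e = 4.5 − 4.5 = 0

-1, 2, -1, 0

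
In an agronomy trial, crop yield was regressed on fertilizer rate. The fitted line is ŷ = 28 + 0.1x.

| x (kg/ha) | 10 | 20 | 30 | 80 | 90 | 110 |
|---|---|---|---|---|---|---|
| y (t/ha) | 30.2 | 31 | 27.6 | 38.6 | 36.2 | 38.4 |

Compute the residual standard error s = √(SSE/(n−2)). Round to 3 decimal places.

s = 2.332

x=10: ŷ = 28 + 0.1·10 = 29; e = 30.2 − 29 = 1.2
x=20: ŷ = 28 + 0.1·20 = 30; e = 31 − 30 = 1
x=30: ŷ = 28 + 0.1·30 = 31; e = 27.6 − 31 = -3.4
x=80: ŷ = 28 + 0.1·80 = 36; e = 38.6 − 36 = 2.6
x=90: ŷ = 28 + 0.1·90 = 37; e = 36.2 − 37 = -0.8
x=110: ŷ = 28 + 0.1·110 = 39; e = 38.4 − 39 = -0.6
SSE = 1.44 + 1 + 11.56 + 6.76 + 0.64 + 0.36 = 21.76
s = √(21.76/4) = √5.44 ≈ 2.332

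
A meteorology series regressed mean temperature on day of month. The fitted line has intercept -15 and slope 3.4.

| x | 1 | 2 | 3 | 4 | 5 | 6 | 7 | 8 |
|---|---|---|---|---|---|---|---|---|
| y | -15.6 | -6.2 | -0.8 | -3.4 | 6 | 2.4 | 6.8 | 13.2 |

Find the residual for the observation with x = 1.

ŷ = -15 + 3.4·1 = -11.6
e = -15.6 − (-11.6) = -4

e = -4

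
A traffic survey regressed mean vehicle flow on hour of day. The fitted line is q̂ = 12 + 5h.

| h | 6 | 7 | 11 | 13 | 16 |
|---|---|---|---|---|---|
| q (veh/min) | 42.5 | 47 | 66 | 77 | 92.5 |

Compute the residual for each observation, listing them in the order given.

h=6: q̂ = 12 + 5·6 = 42; e = 42.5 − 42 = 0.5
h=7: q̂ = 12 + 5·7 = 47; e = 47 − 47 = 0
h=11: q̂ = 12 + 5·11 = 67; e = 66 − 67 = -1
h=13: q̂ = 12 + 5·13 = 77; e = 77 − 77 = 0
h=16: q̂ = 12 + 5·16 = 92; e = 92.5 − 92 = 0.5

0.5, 0, -1, 0, 0.5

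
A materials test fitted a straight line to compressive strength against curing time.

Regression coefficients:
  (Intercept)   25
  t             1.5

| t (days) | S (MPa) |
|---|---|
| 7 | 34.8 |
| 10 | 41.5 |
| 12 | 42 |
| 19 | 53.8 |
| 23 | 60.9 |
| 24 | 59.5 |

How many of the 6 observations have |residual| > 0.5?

5

t=7: ŷ = 25 + 1.5·7 = 35.5; r = 34.8 − 35.5 = -0.7
t=10: ŷ = 25 + 1.5·10 = 40; r = 41.5 − 40 = 1.5
t=12: ŷ = 25 + 1.5·12 = 43; r = 42 − 43 = -1
t=19: ŷ = 25 + 1.5·19 = 53.5; r = 53.8 − 53.5 = 0.3
t=23: ŷ = 25 + 1.5·23 = 59.5; r = 60.9 − 59.5 = 1.4
t=24: ŷ = 25 + 1.5·24 = 61; r = 59.5 − 61 = -1.5
|r| > 0.5: t=7 (|r|=0.7), t=10 (|r|=1.5), t=12 (|r|=1), t=23 (|r|=1.4), t=24 (|r|=1.5) → 5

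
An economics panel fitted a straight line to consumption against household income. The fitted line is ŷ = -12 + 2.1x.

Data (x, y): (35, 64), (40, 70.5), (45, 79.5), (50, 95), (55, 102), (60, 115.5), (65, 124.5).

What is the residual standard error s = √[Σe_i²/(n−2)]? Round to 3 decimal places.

x=35: ŷ = -12 + 2.1·35 = 61.5; e = 64 − 61.5 = 2.5
x=40: ŷ = -12 + 2.1·40 = 72; e = 70.5 − 72 = -1.5
x=45: ŷ = -12 + 2.1·45 = 82.5; e = 79.5 − 82.5 = -3
x=50: ŷ = -12 + 2.1·50 = 93; e = 95 − 93 = 2
x=55: ŷ = -12 + 2.1·55 = 103.5; e = 102 − 103.5 = -1.5
x=60: ŷ = -12 + 2.1·60 = 114; e = 115.5 − 114 = 1.5
x=65: ŷ = -12 + 2.1·65 = 124.5; e = 124.5 − 124.5 = 0
SSE = 6.25 + 2.25 + 9 + 4 + 2.25 + 2.25 + 0 = 26
s = √(26/5) = √5.2 ≈ 2.280

s = 2.280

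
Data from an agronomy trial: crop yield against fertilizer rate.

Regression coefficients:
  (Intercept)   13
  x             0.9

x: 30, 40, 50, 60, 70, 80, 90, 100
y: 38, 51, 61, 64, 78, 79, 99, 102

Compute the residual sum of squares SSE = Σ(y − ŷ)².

SSE = 92

x=30: ŷ = 13 + 0.9·30 = 40; e = 38 − 40 = -2
x=40: ŷ = 13 + 0.9·40 = 49; e = 51 − 49 = 2
x=50: ŷ = 13 + 0.9·50 = 58; e = 61 − 58 = 3
x=60: ŷ = 13 + 0.9·60 = 67; e = 64 − 67 = -3
x=70: ŷ = 13 + 0.9·70 = 76; e = 78 − 76 = 2
x=80: ŷ = 13 + 0.9·80 = 85; e = 79 − 85 = -6
x=90: ŷ = 13 + 0.9·90 = 94; e = 99 − 94 = 5
x=100: ŷ = 13 + 0.9·100 = 103; e = 102 − 103 = -1
SSE = 4 + 4 + 9 + 9 + 4 + 36 + 25 + 1 = 92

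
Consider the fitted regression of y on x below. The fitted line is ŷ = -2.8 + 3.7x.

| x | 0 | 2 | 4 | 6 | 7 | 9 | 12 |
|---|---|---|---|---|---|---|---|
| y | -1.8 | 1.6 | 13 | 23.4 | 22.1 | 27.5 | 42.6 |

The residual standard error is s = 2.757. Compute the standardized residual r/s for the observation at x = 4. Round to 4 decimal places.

0.3627

ŷ = -2.8 + 3.7·4 = 12
r = 13 − 12 = 1
r/s = 1 / 2.757 = 0.3627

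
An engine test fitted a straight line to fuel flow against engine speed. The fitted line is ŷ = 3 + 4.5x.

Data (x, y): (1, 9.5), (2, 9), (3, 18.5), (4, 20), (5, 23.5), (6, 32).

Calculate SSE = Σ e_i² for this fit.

x=1: ŷ = 3 + 4.5·1 = 7.5; e = 9.5 − 7.5 = 2
x=2: ŷ = 3 + 4.5·2 = 12; e = 9 − 12 = -3
x=3: ŷ = 3 + 4.5·3 = 16.5; e = 18.5 − 16.5 = 2
x=4: ŷ = 3 + 4.5·4 = 21; e = 20 − 21 = -1
x=5: ŷ = 3 + 4.5·5 = 25.5; e = 23.5 − 25.5 = -2
x=6: ŷ = 3 + 4.5·6 = 30; e = 32 − 30 = 2
SSE = 4 + 9 + 4 + 1 + 4 + 4 = 26

SSE = 26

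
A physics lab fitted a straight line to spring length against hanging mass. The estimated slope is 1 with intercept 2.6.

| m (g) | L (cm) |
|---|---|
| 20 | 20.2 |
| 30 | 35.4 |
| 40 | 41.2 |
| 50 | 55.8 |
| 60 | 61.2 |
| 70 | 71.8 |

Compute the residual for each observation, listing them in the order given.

-2.4, 2.8, -1.4, 3.2, -1.4, -0.8

m=20: L̂ = 2.6 + 20 = 22.6; r = 20.2 − 22.6 = -2.4
m=30: L̂ = 2.6 + 30 = 32.6; r = 35.4 − 32.6 = 2.8
m=40: L̂ = 2.6 + 40 = 42.6; r = 41.2 − 42.6 = -1.4
m=50: L̂ = 2.6 + 50 = 52.6; r = 55.8 − 52.6 = 3.2
m=60: L̂ = 2.6 + 60 = 62.6; r = 61.2 − 62.6 = -1.4
m=70: L̂ = 2.6 + 70 = 72.6; r = 71.8 − 72.6 = -0.8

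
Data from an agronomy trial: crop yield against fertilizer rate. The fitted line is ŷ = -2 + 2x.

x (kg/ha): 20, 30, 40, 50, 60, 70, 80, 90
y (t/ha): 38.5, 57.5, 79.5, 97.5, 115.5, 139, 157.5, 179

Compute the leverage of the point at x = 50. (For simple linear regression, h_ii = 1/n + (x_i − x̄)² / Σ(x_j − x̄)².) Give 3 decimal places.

x̄ = (20 + 30 + 40 + 50 + 60 + 70 + 80 + 90)/8 = 55
Σ(x − x̄)² = 1225 + 625 + 225 + 25 + 25 + 225 + 625 + 1225 = 4200
h = 1/8 + (-5)²/4200 = 0.125 + 0.00595238 = 0.131

h = 0.131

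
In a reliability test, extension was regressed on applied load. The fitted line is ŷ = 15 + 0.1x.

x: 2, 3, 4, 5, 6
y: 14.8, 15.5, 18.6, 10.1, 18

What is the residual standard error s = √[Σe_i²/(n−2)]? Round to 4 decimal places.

x=2: ŷ = 15 + 0.1·2 = 15.2; e = 14.8 − 15.2 = -0.4
x=3: ŷ = 15 + 0.1·3 = 15.3; e = 15.5 − 15.3 = 0.2
x=4: ŷ = 15 + 0.1·4 = 15.4; e = 18.6 − 15.4 = 3.2
x=5: ŷ = 15 + 0.1·5 = 15.5; e = 10.1 − 15.5 = -5.4
x=6: ŷ = 15 + 0.1·6 = 15.6; e = 18 − 15.6 = 2.4
SSE = 0.16 + 0.04 + 10.24 + 29.16 + 5.76 = 45.36
s = √(45.36/3) = √15.12 ≈ 3.8884

s = 3.8884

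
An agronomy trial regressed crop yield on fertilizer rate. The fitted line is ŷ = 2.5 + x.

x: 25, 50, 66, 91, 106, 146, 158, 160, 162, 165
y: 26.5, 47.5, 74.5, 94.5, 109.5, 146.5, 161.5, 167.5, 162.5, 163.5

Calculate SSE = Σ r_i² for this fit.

x=25: ŷ = 2.5 + 25 = 27.5; r = 26.5 − 27.5 = -1
x=50: ŷ = 2.5 + 50 = 52.5; r = 47.5 − 52.5 = -5
x=66: ŷ = 2.5 + 66 = 68.5; r = 74.5 − 68.5 = 6
x=91: ŷ = 2.5 + 91 = 93.5; r = 94.5 − 93.5 = 1
x=106: ŷ = 2.5 + 106 = 108.5; r = 109.5 − 108.5 = 1
x=146: ŷ = 2.5 + 146 = 148.5; r = 146.5 − 148.5 = -2
x=158: ŷ = 2.5 + 158 = 160.5; r = 161.5 − 160.5 = 1
x=160: ŷ = 2.5 + 160 = 162.5; r = 167.5 − 162.5 = 5
x=162: ŷ = 2.5 + 162 = 164.5; r = 162.5 − 164.5 = -2
x=165: ŷ = 2.5 + 165 = 167.5; r = 163.5 − 167.5 = -4
SSE = 1 + 25 + 36 + 1 + 1 + 4 + 1 + 25 + 4 + 16 = 114

SSE = 114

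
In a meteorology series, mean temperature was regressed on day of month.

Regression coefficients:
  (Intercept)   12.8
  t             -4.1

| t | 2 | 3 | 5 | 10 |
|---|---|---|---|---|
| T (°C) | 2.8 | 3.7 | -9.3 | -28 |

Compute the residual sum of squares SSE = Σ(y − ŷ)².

t=2: ŷ = 12.8 − 4.1·2 = 4.6; r = 2.8 − 4.6 = -1.8
t=3: ŷ = 12.8 − 4.1·3 = 0.5; r = 3.7 − 0.5 = 3.2
t=5: ŷ = 12.8 − 4.1·5 = -7.7; r = -9.3 − (-7.7) = -1.6
t=10: ŷ = 12.8 − 4.1·10 = -28.2; r = -28 − (-28.2) = 0.2
SSE = 3.24 + 10.24 + 2.56 + 0.04 = 16.08

SSE = 16.08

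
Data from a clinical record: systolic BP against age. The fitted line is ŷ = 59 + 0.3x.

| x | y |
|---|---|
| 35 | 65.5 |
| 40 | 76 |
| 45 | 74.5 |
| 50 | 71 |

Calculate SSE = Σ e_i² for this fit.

x=35: ŷ = 59 + 0.3·35 = 69.5; e = 65.5 − 69.5 = -4
x=40: ŷ = 59 + 0.3·40 = 71; e = 76 − 71 = 5
x=45: ŷ = 59 + 0.3·45 = 72.5; e = 74.5 − 72.5 = 2
x=50: ŷ = 59 + 0.3·50 = 74; e = 71 − 74 = -3
SSE = 16 + 25 + 4 + 9 = 54

SSE = 54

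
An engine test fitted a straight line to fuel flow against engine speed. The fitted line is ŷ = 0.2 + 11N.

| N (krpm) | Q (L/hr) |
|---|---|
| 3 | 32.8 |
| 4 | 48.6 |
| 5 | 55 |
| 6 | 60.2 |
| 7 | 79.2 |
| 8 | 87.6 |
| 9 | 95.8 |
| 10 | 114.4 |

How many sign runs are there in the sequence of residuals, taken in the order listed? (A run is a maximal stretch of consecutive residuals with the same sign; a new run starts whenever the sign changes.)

6 runs

N=3: ŷ = 0.2 + 11·3 = 33.2; e = 32.8 − 33.2 = -0.4
N=4: ŷ = 0.2 + 11·4 = 44.2; e = 48.6 − 44.2 = 4.4
N=5: ŷ = 0.2 + 11·5 = 55.2; e = 55 − 55.2 = -0.2
N=6: ŷ = 0.2 + 11·6 = 66.2; e = 60.2 − 66.2 = -6
N=7: ŷ = 0.2 + 11·7 = 77.2; e = 79.2 − 77.2 = 2
N=8: ŷ = 0.2 + 11·8 = 88.2; e = 87.6 − 88.2 = -0.6
N=9: ŷ = 0.2 + 11·9 = 99.2; e = 95.8 − 99.2 = -3.4
N=10: ŷ = 0.2 + 11·10 = 110.2; e = 114.4 − 110.2 = 4.2
Signs: − + − − + − − +
Runs: −×1, +×1, −×2, +×1, −×2, +×1 → 6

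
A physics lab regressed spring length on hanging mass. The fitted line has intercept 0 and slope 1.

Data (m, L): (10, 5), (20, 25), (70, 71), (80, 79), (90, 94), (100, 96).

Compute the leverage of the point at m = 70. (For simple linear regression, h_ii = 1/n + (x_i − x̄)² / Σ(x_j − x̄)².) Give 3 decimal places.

m̄ = (10 + 20 + 70 + 80 + 90 + 100)/6 = 61.6667
Σ(m − m̄)² = 2669.44 + 1736.11 + 69.4444 + 336.111 + 802.778 + 1469.44 = 7083.33
h = 1/6 + (8.33333)²/7083.33 = 0.166667 + 0.00980392 = 0.176

h = 0.176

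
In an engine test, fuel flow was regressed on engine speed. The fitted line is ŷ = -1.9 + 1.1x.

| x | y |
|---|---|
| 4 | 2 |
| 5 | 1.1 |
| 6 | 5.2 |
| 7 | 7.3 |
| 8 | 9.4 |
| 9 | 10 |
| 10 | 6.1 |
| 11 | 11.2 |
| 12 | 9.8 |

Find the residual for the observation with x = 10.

r = -3

ŷ = -1.9 + 1.1·10 = 9.1
r = 6.1 − 9.1 = -3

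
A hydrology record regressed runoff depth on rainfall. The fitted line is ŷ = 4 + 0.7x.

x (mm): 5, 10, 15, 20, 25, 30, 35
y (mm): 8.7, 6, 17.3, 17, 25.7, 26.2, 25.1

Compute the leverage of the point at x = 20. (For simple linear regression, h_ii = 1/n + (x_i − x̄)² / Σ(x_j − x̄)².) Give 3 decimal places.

x̄ = (5 + 10 + 15 + 20 + 25 + 30 + 35)/7 = 20
Σ(x − x̄)² = 225 + 100 + 25 + 0 + 25 + 100 + 225 = 700
h = 1/7 + (0)²/700 = 0.142857 + 0 = 0.143

h = 0.143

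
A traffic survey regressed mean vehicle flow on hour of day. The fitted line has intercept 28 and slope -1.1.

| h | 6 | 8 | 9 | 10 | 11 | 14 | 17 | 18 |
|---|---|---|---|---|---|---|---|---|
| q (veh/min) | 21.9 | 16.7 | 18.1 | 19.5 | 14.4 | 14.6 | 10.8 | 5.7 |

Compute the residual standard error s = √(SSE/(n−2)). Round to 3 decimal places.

s = 2.141

h=6: q̂ = 28 − 1.1·6 = 21.4; r = 21.9 − 21.4 = 0.5
h=8: q̂ = 28 − 1.1·8 = 19.2; r = 16.7 − 19.2 = -2.5
h=9: q̂ = 28 − 1.1·9 = 18.1; r = 18.1 − 18.1 = 0
h=10: q̂ = 28 − 1.1·10 = 17; r = 19.5 − 17 = 2.5
h=11: q̂ = 28 − 1.1·11 = 15.9; r = 14.4 − 15.9 = -1.5
h=14: q̂ = 28 − 1.1·14 = 12.6; r = 14.6 − 12.6 = 2
h=17: q̂ = 28 − 1.1·17 = 9.3; r = 10.8 − 9.3 = 1.5
h=18: q̂ = 28 − 1.1·18 = 8.2; r = 5.7 − 8.2 = -2.5
SSE = 0.25 + 6.25 + 0 + 6.25 + 2.25 + 4 + 2.25 + 6.25 = 27.5
s = √(27.5/6) = √4.58333 ≈ 2.141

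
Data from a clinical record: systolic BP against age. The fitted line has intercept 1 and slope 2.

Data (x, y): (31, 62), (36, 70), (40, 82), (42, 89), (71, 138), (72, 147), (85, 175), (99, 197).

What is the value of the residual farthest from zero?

r = -5

x=31: ŷ = 1 + 2·31 = 63; r = 62 − 63 = -1
x=36: ŷ = 1 + 2·36 = 73; r = 70 − 73 = -3
x=40: ŷ = 1 + 2·40 = 81; r = 82 − 81 = 1
x=42: ŷ = 1 + 2·42 = 85; r = 89 − 85 = 4
x=71: ŷ = 1 + 2·71 = 143; r = 138 − 143 = -5
x=72: ŷ = 1 + 2·72 = 145; r = 147 − 145 = 2
x=85: ŷ = 1 + 2·85 = 171; r = 175 − 171 = 4
x=99: ŷ = 1 + 2·99 = 199; r = 197 − 199 = -2
Largest |r| is 5 at x = 71, residual -5.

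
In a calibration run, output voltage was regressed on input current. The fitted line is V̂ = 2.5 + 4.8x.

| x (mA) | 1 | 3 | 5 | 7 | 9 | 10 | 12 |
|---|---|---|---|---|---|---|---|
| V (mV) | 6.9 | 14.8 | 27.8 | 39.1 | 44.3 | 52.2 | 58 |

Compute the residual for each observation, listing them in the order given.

x=1: V̂ = 2.5 + 4.8·1 = 7.3; e = 6.9 − 7.3 = -0.4
x=3: V̂ = 2.5 + 4.8·3 = 16.9; e = 14.8 − 16.9 = -2.1
x=5: V̂ = 2.5 + 4.8·5 = 26.5; e = 27.8 − 26.5 = 1.3
x=7: V̂ = 2.5 + 4.8·7 = 36.1; e = 39.1 − 36.1 = 3
x=9: V̂ = 2.5 + 4.8·9 = 45.7; e = 44.3 − 45.7 = -1.4
x=10: V̂ = 2.5 + 4.8·10 = 50.5; e = 52.2 − 50.5 = 1.7
x=12: V̂ = 2.5 + 4.8·12 = 60.1; e = 58 − 60.1 = -2.1

-0.4, -2.1, 1.3, 3, -1.4, 1.7, -2.1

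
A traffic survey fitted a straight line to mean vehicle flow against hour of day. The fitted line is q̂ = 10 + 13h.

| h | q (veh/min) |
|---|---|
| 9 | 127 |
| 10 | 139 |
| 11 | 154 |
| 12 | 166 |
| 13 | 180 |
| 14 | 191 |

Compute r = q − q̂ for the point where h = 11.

r = 1

q̂ = 10 + 13·11 = 153
r = 154 − 153 = 1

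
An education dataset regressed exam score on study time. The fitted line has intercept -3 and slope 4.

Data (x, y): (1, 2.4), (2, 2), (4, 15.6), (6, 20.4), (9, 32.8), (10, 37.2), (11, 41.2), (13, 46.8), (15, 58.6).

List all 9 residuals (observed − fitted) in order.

1.4, -3, 2.6, -0.6, -0.2, 0.2, 0.2, -2.2, 1.6

x=1: ŷ = -3 + 4·1 = 1; e = 2.4 − 1 = 1.4
x=2: ŷ = -3 + 4·2 = 5; e = 2 − 5 = -3
x=4: ŷ = -3 + 4·4 = 13; e = 15.6 − 13 = 2.6
x=6: ŷ = -3 + 4·6 = 21; e = 20.4 − 21 = -0.6
x=9: ŷ = -3 + 4·9 = 33; e = 32.8 − 33 = -0.2
x=10: ŷ = -3 + 4·10 = 37; e = 37.2 − 37 = 0.2
x=11: ŷ = -3 + 4·11 = 41; e = 41.2 − 41 = 0.2
x=13: ŷ = -3 + 4·13 = 49; e = 46.8 − 49 = -2.2
x=15: ŷ = -3 + 4·15 = 57; e = 58.6 − 57 = 1.6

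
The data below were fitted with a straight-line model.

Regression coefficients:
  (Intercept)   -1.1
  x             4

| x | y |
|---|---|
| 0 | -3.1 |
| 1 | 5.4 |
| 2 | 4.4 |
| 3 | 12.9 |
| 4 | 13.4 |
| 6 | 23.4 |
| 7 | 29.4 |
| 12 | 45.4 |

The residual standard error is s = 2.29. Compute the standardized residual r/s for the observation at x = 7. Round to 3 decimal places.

1.092

ŷ = -1.1 + 4·7 = 26.9
r = 29.4 − 26.9 = 2.5
r/s = 2.5 / 2.29 = 1.092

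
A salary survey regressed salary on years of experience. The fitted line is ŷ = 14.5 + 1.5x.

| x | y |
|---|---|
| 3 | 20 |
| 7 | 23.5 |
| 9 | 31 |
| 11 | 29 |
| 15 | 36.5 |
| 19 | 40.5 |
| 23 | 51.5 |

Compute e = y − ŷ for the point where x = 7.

ŷ = 14.5 + 1.5·7 = 25
e = 23.5 − 25 = -1.5

e = -1.5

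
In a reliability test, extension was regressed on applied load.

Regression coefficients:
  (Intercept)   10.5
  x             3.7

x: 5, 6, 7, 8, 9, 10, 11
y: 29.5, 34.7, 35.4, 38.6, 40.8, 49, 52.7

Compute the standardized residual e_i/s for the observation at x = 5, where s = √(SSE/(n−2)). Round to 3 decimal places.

0.244

x=5: ŷ = 10.5 + 3.7·5 = 29; e = 29.5 − 29 = 0.5
x=6: ŷ = 10.5 + 3.7·6 = 32.7; e = 34.7 − 32.7 = 2
x=7: ŷ = 10.5 + 3.7·7 = 36.4; e = 35.4 − 36.4 = -1
x=8: ŷ = 10.5 + 3.7·8 = 40.1; e = 38.6 − 40.1 = -1.5
x=9: ŷ = 10.5 + 3.7·9 = 43.8; e = 40.8 − 43.8 = -3
x=10: ŷ = 10.5 + 3.7·10 = 47.5; e = 49 − 47.5 = 1.5
x=11: ŷ = 10.5 + 3.7·11 = 51.2; e = 52.7 − 51.2 = 1.5
SSE = 0.25 + 4 + 1 + 2.25 + 9 + 2.25 + 2.25 = 21
s = √(21/5) = 2.04939
e/s = 0.5 / 2.04939 = 0.244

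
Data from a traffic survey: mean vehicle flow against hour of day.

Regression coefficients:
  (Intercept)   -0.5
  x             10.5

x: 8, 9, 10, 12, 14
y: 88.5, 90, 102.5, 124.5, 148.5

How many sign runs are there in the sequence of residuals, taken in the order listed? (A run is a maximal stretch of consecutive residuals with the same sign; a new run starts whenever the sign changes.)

x=8: ŷ = -0.5 + 10.5·8 = 83.5; r = 88.5 − 83.5 = 5
x=9: ŷ = -0.5 + 10.5·9 = 94; r = 90 − 94 = -4
x=10: ŷ = -0.5 + 10.5·10 = 104.5; r = 102.5 − 104.5 = -2
x=12: ŷ = -0.5 + 10.5·12 = 125.5; r = 124.5 − 125.5 = -1
x=14: ŷ = -0.5 + 10.5·14 = 146.5; r = 148.5 − 146.5 = 2
Signs: + − − − +
Runs: +×1, −×3, +×1 → 3

3 runs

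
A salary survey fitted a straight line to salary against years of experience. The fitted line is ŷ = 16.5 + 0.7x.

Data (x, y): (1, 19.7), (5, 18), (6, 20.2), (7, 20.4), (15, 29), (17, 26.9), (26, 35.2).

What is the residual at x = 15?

e = 2

ŷ = 16.5 + 0.7·15 = 27
e = 29 − 27 = 2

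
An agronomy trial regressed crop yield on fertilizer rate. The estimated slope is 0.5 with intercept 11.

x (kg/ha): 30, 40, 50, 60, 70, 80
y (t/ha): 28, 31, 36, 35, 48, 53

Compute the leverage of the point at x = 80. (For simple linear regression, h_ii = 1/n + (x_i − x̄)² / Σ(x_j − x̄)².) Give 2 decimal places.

h = 0.52

x̄ = (30 + 40 + 50 + 60 + 70 + 80)/6 = 55
Σ(x − x̄)² = 625 + 225 + 25 + 25 + 225 + 625 = 1750
h = 1/6 + (25)²/1750 = 0.166667 + 0.357143 = 0.52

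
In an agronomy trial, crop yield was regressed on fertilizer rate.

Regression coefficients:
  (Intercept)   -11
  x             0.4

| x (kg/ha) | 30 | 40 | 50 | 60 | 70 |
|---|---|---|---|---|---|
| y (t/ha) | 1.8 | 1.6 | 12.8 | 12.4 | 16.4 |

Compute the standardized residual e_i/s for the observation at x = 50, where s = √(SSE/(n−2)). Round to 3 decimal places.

1.258

x=30: ŷ = -11 + 0.4·30 = 1; e = 1.8 − 1 = 0.8
x=40: ŷ = -11 + 0.4·40 = 5; e = 1.6 − 5 = -3.4
x=50: ŷ = -11 + 0.4·50 = 9; e = 12.8 − 9 = 3.8
x=60: ŷ = -11 + 0.4·60 = 13; e = 12.4 − 13 = -0.6
x=70: ŷ = -11 + 0.4·70 = 17; e = 16.4 − 17 = -0.6
SSE = 0.64 + 11.56 + 14.44 + 0.36 + 0.36 = 27.36
s = √(27.36/3) = 3.01993
e/s = 3.8 / 3.01993 = 1.258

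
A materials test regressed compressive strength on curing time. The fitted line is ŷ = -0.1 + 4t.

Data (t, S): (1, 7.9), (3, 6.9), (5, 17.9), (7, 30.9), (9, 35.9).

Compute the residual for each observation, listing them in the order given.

t=1: ŷ = -0.1 + 4·1 = 3.9; r = 7.9 − 3.9 = 4
t=3: ŷ = -0.1 + 4·3 = 11.9; r = 6.9 − 11.9 = -5
t=5: ŷ = -0.1 + 4·5 = 19.9; r = 17.9 − 19.9 = -2
t=7: ŷ = -0.1 + 4·7 = 27.9; r = 30.9 − 27.9 = 3
t=9: ŷ = -0.1 + 4·9 = 35.9; r = 35.9 − 35.9 = 0

4, -5, -2, 3, 0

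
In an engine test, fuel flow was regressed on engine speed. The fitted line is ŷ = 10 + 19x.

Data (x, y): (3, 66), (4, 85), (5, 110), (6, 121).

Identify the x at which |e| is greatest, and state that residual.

x=3: ŷ = 10 + 19·3 = 67; e = 66 − 67 = -1
x=4: ŷ = 10 + 19·4 = 86; e = 85 − 86 = -1
x=5: ŷ = 10 + 19·5 = 105; e = 110 − 105 = 5
x=6: ŷ = 10 + 19·6 = 124; e = 121 − 124 = -3
Largest |e| is 5 at x = 5, residual 5.

x = 5, e = 5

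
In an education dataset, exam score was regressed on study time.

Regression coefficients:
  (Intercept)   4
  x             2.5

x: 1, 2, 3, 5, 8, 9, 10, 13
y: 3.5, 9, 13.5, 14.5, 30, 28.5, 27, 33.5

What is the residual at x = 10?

ŷ = 4 + 2.5·10 = 29
r = 27 − 29 = -2

r = -2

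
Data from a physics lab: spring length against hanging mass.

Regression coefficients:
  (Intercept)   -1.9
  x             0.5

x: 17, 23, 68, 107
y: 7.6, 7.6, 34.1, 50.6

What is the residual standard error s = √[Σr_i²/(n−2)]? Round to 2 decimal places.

s = 2.24

x=17: ŷ = -1.9 + 0.5·17 = 6.6; r = 7.6 − 6.6 = 1
x=23: ŷ = -1.9 + 0.5·23 = 9.6; r = 7.6 − 9.6 = -2
x=68: ŷ = -1.9 + 0.5·68 = 32.1; r = 34.1 − 32.1 = 2
x=107: ŷ = -1.9 + 0.5·107 = 51.6; r = 50.6 − 51.6 = -1
SSE = 1 + 4 + 4 + 1 = 10
s = √(10/2) = √5 ≈ 2.24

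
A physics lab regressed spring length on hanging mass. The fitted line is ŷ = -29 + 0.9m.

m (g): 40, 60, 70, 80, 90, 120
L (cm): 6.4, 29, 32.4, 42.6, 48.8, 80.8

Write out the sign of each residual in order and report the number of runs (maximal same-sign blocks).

4 runs

m=40: ŷ = -29 + 0.9·40 = 7; r = 6.4 − 7 = -0.6
m=60: ŷ = -29 + 0.9·60 = 25; r = 29 − 25 = 4
m=70: ŷ = -29 + 0.9·70 = 34; r = 32.4 − 34 = -1.6
m=80: ŷ = -29 + 0.9·80 = 43; r = 42.6 − 43 = -0.4
m=90: ŷ = -29 + 0.9·90 = 52; r = 48.8 − 52 = -3.2
m=120: ŷ = -29 + 0.9·120 = 79; r = 80.8 − 79 = 1.8
Signs: − + − − − +
Runs: −×1, +×1, −×3, +×1 → 4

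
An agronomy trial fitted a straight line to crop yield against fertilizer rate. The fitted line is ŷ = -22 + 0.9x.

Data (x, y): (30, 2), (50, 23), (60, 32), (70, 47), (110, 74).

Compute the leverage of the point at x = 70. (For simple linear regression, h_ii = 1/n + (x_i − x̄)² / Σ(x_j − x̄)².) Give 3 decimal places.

x̄ = (30 + 50 + 60 + 70 + 110)/5 = 64
Σ(x − x̄)² = 1156 + 196 + 16 + 36 + 2116 = 3520
h = 1/5 + (6)²/3520 = 0.2 + 0.0102273 = 0.210

h = 0.210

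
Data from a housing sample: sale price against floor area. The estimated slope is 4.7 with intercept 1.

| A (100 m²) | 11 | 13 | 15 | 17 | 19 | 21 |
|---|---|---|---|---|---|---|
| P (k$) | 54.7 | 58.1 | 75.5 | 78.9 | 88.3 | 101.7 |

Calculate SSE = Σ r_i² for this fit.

SSE = 48

A=11: ŷ = 1 + 4.7·11 = 52.7; r = 54.7 − 52.7 = 2
A=13: ŷ = 1 + 4.7·13 = 62.1; r = 58.1 − 62.1 = -4
A=15: ŷ = 1 + 4.7·15 = 71.5; r = 75.5 − 71.5 = 4
A=17: ŷ = 1 + 4.7·17 = 80.9; r = 78.9 − 80.9 = -2
A=19: ŷ = 1 + 4.7·19 = 90.3; r = 88.3 − 90.3 = -2
A=21: ŷ = 1 + 4.7·21 = 99.7; r = 101.7 − 99.7 = 2
SSE = 4 + 16 + 16 + 4 + 4 + 4 = 48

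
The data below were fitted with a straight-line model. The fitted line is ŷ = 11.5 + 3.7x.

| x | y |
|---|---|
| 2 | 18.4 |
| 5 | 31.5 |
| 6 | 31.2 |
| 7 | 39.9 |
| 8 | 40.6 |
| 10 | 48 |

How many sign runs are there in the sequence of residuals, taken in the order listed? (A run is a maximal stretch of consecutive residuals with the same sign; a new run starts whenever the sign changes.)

x=2: ŷ = 11.5 + 3.7·2 = 18.9; e = 18.4 − 18.9 = -0.5
x=5: ŷ = 11.5 + 3.7·5 = 30; e = 31.5 − 30 = 1.5
x=6: ŷ = 11.5 + 3.7·6 = 33.7; e = 31.2 − 33.7 = -2.5
x=7: ŷ = 11.5 + 3.7·7 = 37.4; e = 39.9 − 37.4 = 2.5
x=8: ŷ = 11.5 + 3.7·8 = 41.1; e = 40.6 − 41.1 = -0.5
x=10: ŷ = 11.5 + 3.7·10 = 48.5; e = 48 − 48.5 = -0.5
Signs: − + − + − −
Runs: −×1, +×1, −×1, +×1, −×2 → 5

5 runs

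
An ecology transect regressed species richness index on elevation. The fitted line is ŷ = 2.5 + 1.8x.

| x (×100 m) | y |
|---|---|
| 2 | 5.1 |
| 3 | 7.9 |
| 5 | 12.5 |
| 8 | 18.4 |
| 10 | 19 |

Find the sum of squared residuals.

x=2: ŷ = 2.5 + 1.8·2 = 6.1; r = 5.1 − 6.1 = -1
x=3: ŷ = 2.5 + 1.8·3 = 7.9; r = 7.9 − 7.9 = 0
x=5: ŷ = 2.5 + 1.8·5 = 11.5; r = 12.5 − 11.5 = 1
x=8: ŷ = 2.5 + 1.8·8 = 16.9; r = 18.4 − 16.9 = 1.5
x=10: ŷ = 2.5 + 1.8·10 = 20.5; r = 19 − 20.5 = -1.5
SSE = 1 + 0 + 1 + 2.25 + 2.25 = 6.5

SSE = 6.5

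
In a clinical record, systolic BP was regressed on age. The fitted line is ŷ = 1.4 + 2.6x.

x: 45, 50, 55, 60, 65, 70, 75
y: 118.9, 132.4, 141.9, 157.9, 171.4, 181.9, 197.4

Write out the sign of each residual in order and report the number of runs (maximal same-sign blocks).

5 runs

x=45: ŷ = 1.4 + 2.6·45 = 118.4; r = 118.9 − 118.4 = 0.5
x=50: ŷ = 1.4 + 2.6·50 = 131.4; r = 132.4 − 131.4 = 1
x=55: ŷ = 1.4 + 2.6·55 = 144.4; r = 141.9 − 144.4 = -2.5
x=60: ŷ = 1.4 + 2.6·60 = 157.4; r = 157.9 − 157.4 = 0.5
x=65: ŷ = 1.4 + 2.6·65 = 170.4; r = 171.4 − 170.4 = 1
x=70: ŷ = 1.4 + 2.6·70 = 183.4; r = 181.9 − 183.4 = -1.5
x=75: ŷ = 1.4 + 2.6·75 = 196.4; r = 197.4 − 196.4 = 1
Signs: + + − + + − +
Runs: +×2, −×1, +×2, −×1, +×1 → 5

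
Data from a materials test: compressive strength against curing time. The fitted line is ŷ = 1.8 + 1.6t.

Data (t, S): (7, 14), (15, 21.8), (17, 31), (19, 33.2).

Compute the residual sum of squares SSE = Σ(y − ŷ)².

SSE = 22

t=7: ŷ = 1.8 + 1.6·7 = 13; r = 14 − 13 = 1
t=15: ŷ = 1.8 + 1.6·15 = 25.8; r = 21.8 − 25.8 = -4
t=17: ŷ = 1.8 + 1.6·17 = 29; r = 31 − 29 = 2
t=19: ŷ = 1.8 + 1.6·19 = 32.2; r = 33.2 − 32.2 = 1
SSE = 1 + 16 + 4 + 1 = 22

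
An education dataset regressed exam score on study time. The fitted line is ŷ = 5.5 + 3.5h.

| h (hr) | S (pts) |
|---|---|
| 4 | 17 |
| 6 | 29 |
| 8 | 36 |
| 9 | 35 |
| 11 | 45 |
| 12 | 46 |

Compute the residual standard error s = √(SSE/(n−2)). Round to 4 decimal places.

h=4: ŷ = 5.5 + 3.5·4 = 19.5; e = 17 − 19.5 = -2.5
h=6: ŷ = 5.5 + 3.5·6 = 26.5; e = 29 − 26.5 = 2.5
h=8: ŷ = 5.5 + 3.5·8 = 33.5; e = 36 − 33.5 = 2.5
h=9: ŷ = 5.5 + 3.5·9 = 37; e = 35 − 37 = -2
h=11: ŷ = 5.5 + 3.5·11 = 44; e = 45 − 44 = 1
h=12: ŷ = 5.5 + 3.5·12 = 47.5; e = 46 − 47.5 = -1.5
SSE = 6.25 + 6.25 + 6.25 + 4 + 1 + 2.25 = 26
s = √(26/4) = √6.5 ≈ 2.5495

s = 2.5495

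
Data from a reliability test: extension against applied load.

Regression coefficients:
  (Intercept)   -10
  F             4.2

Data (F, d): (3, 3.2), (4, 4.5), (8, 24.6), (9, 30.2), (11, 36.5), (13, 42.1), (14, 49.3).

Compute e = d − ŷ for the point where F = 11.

e = 0.3

ŷ = -10 + 4.2·11 = 36.2
e = 36.5 − 36.2 = 0.3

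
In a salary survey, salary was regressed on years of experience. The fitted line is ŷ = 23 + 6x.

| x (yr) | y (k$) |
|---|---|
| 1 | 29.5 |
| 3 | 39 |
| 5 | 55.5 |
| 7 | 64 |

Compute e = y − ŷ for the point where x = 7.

e = -1

ŷ = 23 + 6·7 = 65
e = 64 − 65 = -1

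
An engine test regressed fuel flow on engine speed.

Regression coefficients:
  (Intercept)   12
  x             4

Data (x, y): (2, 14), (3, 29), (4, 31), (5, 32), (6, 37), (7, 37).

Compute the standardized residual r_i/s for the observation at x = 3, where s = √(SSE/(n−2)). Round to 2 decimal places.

1.12

x=2: ŷ = 12 + 4·2 = 20; r = 14 − 20 = -6
x=3: ŷ = 12 + 4·3 = 24; r = 29 − 24 = 5
x=4: ŷ = 12 + 4·4 = 28; r = 31 − 28 = 3
x=5: ŷ = 12 + 4·5 = 32; r = 32 − 32 = 0
x=6: ŷ = 12 + 4·6 = 36; r = 37 − 36 = 1
x=7: ŷ = 12 + 4·7 = 40; r = 37 − 40 = -3
SSE = 36 + 25 + 9 + 0 + 1 + 9 = 80
s = √(80/4) = 4.47214
r/s = 5 / 4.47214 = 1.12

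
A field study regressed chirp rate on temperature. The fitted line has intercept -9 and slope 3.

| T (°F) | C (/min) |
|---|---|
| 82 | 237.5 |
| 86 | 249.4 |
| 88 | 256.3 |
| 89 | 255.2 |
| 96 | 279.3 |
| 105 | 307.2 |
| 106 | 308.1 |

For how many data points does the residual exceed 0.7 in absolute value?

T=82: Ĉ = -9 + 3·82 = 237; e = 237.5 − 237 = 0.5
T=86: Ĉ = -9 + 3·86 = 249; e = 249.4 − 249 = 0.4
T=88: Ĉ = -9 + 3·88 = 255; e = 256.3 − 255 = 1.3
T=89: Ĉ = -9 + 3·89 = 258; e = 255.2 − 258 = -2.8
T=96: Ĉ = -9 + 3·96 = 279; e = 279.3 − 279 = 0.3
T=105: Ĉ = -9 + 3·105 = 306; e = 307.2 − 306 = 1.2
T=106: Ĉ = -9 + 3·106 = 309; e = 308.1 − 309 = -0.9
|e| > 0.7: T=88 (|e|=1.3), T=89 (|e|=2.8), T=105 (|e|=1.2), T=106 (|e|=0.9) → 4

4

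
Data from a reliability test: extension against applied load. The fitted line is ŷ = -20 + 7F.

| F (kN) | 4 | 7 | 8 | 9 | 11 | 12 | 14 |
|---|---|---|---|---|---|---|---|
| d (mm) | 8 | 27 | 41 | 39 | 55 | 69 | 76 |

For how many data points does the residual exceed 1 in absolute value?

F=4: ŷ = -20 + 7·4 = 8; r = 8 − 8 = 0
F=7: ŷ = -20 + 7·7 = 29; r = 27 − 29 = -2
F=8: ŷ = -20 + 7·8 = 36; r = 41 − 36 = 5
F=9: ŷ = -20 + 7·9 = 43; r = 39 − 43 = -4
F=11: ŷ = -20 + 7·11 = 57; r = 55 − 57 = -2
F=12: ŷ = -20 + 7·12 = 64; r = 69 − 64 = 5
F=14: ŷ = -20 + 7·14 = 78; r = 76 − 78 = -2
|r| > 1: F=7 (|r|=2), F=8 (|r|=5), F=9 (|r|=4), F=11 (|r|=2), F=12 (|r|=5), F=14 (|r|=2) → 6

6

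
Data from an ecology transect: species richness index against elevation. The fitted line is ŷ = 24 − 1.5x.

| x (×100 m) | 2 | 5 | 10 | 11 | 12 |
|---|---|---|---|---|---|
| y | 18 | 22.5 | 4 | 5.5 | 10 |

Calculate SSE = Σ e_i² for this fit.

x=2: ŷ = 24 − 1.5·2 = 21; e = 18 − 21 = -3
x=5: ŷ = 24 − 1.5·5 = 16.5; e = 22.5 − 16.5 = 6
x=10: ŷ = 24 − 1.5·10 = 9; e = 4 − 9 = -5
x=11: ŷ = 24 − 1.5·11 = 7.5; e = 5.5 − 7.5 = -2
x=12: ŷ = 24 − 1.5·12 = 6; e = 10 − 6 = 4
SSE = 9 + 36 + 25 + 4 + 16 = 90

SSE = 90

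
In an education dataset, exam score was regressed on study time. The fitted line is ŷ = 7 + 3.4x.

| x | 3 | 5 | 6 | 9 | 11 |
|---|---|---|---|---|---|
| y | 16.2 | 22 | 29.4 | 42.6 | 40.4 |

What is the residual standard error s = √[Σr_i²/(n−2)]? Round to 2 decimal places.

s = 4.08

x=3: ŷ = 7 + 3.4·3 = 17.2; r = 16.2 − 17.2 = -1
x=5: ŷ = 7 + 3.4·5 = 24; r = 22 − 24 = -2
x=6: ŷ = 7 + 3.4·6 = 27.4; r = 29.4 − 27.4 = 2
x=9: ŷ = 7 + 3.4·9 = 37.6; r = 42.6 − 37.6 = 5
x=11: ŷ = 7 + 3.4·11 = 44.4; r = 40.4 − 44.4 = -4
SSE = 1 + 4 + 4 + 25 + 16 = 50
s = √(50/3) = √16.6667 ≈ 4.08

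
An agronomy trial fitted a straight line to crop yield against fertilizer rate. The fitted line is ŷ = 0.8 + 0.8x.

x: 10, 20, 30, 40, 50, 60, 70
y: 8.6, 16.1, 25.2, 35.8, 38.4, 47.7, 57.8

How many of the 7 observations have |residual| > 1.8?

2

x=10: ŷ = 0.8 + 0.8·10 = 8.8; r = 8.6 − 8.8 = -0.2
x=20: ŷ = 0.8 + 0.8·20 = 16.8; r = 16.1 − 16.8 = -0.7
x=30: ŷ = 0.8 + 0.8·30 = 24.8; r = 25.2 − 24.8 = 0.4
x=40: ŷ = 0.8 + 0.8·40 = 32.8; r = 35.8 − 32.8 = 3
x=50: ŷ = 0.8 + 0.8·50 = 40.8; r = 38.4 − 40.8 = -2.4
x=60: ŷ = 0.8 + 0.8·60 = 48.8; r = 47.7 − 48.8 = -1.1
x=70: ŷ = 0.8 + 0.8·70 = 56.8; r = 57.8 − 56.8 = 1
|r| > 1.8: x=40 (|r|=3), x=50 (|r|=2.4) → 2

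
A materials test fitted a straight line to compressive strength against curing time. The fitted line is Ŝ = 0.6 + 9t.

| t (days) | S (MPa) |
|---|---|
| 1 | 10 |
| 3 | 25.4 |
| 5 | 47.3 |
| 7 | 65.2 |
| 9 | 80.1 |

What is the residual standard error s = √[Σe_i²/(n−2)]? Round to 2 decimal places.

s = 2.06

t=1: Ŝ = 0.6 + 9·1 = 9.6; e = 10 − 9.6 = 0.4
t=3: Ŝ = 0.6 + 9·3 = 27.6; e = 25.4 − 27.6 = -2.2
t=5: Ŝ = 0.6 + 9·5 = 45.6; e = 47.3 − 45.6 = 1.7
t=7: Ŝ = 0.6 + 9·7 = 63.6; e = 65.2 − 63.6 = 1.6
t=9: Ŝ = 0.6 + 9·9 = 81.6; e = 80.1 − 81.6 = -1.5
SSE = 0.16 + 4.84 + 2.89 + 2.56 + 2.25 = 12.7
s = √(12.7/3) = √4.23333 ≈ 2.06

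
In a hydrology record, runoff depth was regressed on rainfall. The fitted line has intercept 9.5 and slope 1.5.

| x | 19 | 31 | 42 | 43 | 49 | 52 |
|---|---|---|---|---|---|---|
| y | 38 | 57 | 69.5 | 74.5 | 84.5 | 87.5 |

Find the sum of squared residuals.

SSE = 12.5

x=19: ŷ = 9.5 + 1.5·19 = 38; r = 38 − 38 = 0
x=31: ŷ = 9.5 + 1.5·31 = 56; r = 57 − 56 = 1
x=42: ŷ = 9.5 + 1.5·42 = 72.5; r = 69.5 − 72.5 = -3
x=43: ŷ = 9.5 + 1.5·43 = 74; r = 74.5 − 74 = 0.5
x=49: ŷ = 9.5 + 1.5·49 = 83; r = 84.5 − 83 = 1.5
x=52: ŷ = 9.5 + 1.5·52 = 87.5; r = 87.5 − 87.5 = 0
SSE = 0 + 1 + 9 + 0.25 + 2.25 + 0 = 12.5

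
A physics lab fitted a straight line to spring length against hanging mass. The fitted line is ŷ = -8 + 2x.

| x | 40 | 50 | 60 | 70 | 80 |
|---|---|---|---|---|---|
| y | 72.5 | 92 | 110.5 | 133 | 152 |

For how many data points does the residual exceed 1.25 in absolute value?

1

x=40: ŷ = -8 + 2·40 = 72; r = 72.5 − 72 = 0.5
x=50: ŷ = -8 + 2·50 = 92; r = 92 − 92 = 0
x=60: ŷ = -8 + 2·60 = 112; r = 110.5 − 112 = -1.5
x=70: ŷ = -8 + 2·70 = 132; r = 133 − 132 = 1
x=80: ŷ = -8 + 2·80 = 152; r = 152 − 152 = 0
|r| > 1.25: x=60 (|r|=1.5) → 1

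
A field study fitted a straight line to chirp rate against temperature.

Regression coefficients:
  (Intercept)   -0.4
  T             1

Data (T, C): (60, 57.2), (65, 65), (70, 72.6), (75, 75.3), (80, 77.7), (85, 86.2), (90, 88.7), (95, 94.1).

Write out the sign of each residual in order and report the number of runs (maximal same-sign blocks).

5 runs

T=60: ŷ = -0.4 + 60 = 59.6; r = 57.2 − 59.6 = -2.4
T=65: ŷ = -0.4 + 65 = 64.6; r = 65 − 64.6 = 0.4
T=70: ŷ = -0.4 + 70 = 69.6; r = 72.6 − 69.6 = 3
T=75: ŷ = -0.4 + 75 = 74.6; r = 75.3 − 74.6 = 0.7
T=80: ŷ = -0.4 + 80 = 79.6; r = 77.7 − 79.6 = -1.9
T=85: ŷ = -0.4 + 85 = 84.6; r = 86.2 − 84.6 = 1.6
T=90: ŷ = -0.4 + 90 = 89.6; r = 88.7 − 89.6 = -0.9
T=95: ŷ = -0.4 + 95 = 94.6; r = 94.1 − 94.6 = -0.5
Signs: − + + + − + − −
Runs: −×1, +×3, −×1, +×1, −×2 → 5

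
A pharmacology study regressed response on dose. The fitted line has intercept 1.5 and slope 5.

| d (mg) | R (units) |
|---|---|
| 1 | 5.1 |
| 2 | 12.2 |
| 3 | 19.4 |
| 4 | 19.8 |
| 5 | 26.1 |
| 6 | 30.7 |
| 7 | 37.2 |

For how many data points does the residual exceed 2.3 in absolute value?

1

d=1: R̂ = 1.5 + 5·1 = 6.5; e = 5.1 − 6.5 = -1.4
d=2: R̂ = 1.5 + 5·2 = 11.5; e = 12.2 − 11.5 = 0.7
d=3: R̂ = 1.5 + 5·3 = 16.5; e = 19.4 − 16.5 = 2.9
d=4: R̂ = 1.5 + 5·4 = 21.5; e = 19.8 − 21.5 = -1.7
d=5: R̂ = 1.5 + 5·5 = 26.5; e = 26.1 − 26.5 = -0.4
d=6: R̂ = 1.5 + 5·6 = 31.5; e = 30.7 − 31.5 = -0.8
d=7: R̂ = 1.5 + 5·7 = 36.5; e = 37.2 − 36.5 = 0.7
|e| > 2.3: d=3 (|e|=2.9) → 1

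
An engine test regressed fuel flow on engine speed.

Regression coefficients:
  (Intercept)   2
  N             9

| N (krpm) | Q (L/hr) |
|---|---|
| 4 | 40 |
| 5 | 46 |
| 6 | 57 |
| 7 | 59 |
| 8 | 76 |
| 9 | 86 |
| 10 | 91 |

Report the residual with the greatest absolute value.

N=4: Q̂ = 2 + 9·4 = 38; r = 40 − 38 = 2
N=5: Q̂ = 2 + 9·5 = 47; r = 46 − 47 = -1
N=6: Q̂ = 2 + 9·6 = 56; r = 57 − 56 = 1
N=7: Q̂ = 2 + 9·7 = 65; r = 59 − 65 = -6
N=8: Q̂ = 2 + 9·8 = 74; r = 76 − 74 = 2
N=9: Q̂ = 2 + 9·9 = 83; r = 86 − 83 = 3
N=10: Q̂ = 2 + 9·10 = 92; r = 91 − 92 = -1
Largest |r| is 6 at N = 7, residual -6.

r = -6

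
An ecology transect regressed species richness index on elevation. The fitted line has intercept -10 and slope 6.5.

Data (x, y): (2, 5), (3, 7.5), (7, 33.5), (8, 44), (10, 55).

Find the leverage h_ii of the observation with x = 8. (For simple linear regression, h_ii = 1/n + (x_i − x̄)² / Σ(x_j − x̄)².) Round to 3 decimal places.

h = 0.287

x̄ = (2 + 3 + 7 + 8 + 10)/5 = 6
Σ(x − x̄)² = 16 + 9 + 1 + 4 + 16 = 46
h = 1/5 + (2)²/46 = 0.2 + 0.0869565 = 0.287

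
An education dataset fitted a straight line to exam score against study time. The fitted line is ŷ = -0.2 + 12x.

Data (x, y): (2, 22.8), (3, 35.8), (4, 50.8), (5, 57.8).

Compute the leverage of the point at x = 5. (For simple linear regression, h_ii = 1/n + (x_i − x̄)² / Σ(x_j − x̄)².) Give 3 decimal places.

h = 0.700

x̄ = (2 + 3 + 4 + 5)/4 = 3.5
Σ(x − x̄)² = 2.25 + 0.25 + 0.25 + 2.25 = 5
h = 1/4 + (1.5)²/5 = 0.25 + 0.45 = 0.700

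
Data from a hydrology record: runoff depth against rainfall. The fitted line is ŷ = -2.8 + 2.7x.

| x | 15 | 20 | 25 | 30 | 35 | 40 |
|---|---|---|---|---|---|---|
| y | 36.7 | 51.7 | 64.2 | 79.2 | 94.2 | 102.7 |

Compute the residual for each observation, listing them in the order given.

x=15: ŷ = -2.8 + 2.7·15 = 37.7; r = 36.7 − 37.7 = -1
x=20: ŷ = -2.8 + 2.7·20 = 51.2; r = 51.7 − 51.2 = 0.5
x=25: ŷ = -2.8 + 2.7·25 = 64.7; r = 64.2 − 64.7 = -0.5
x=30: ŷ = -2.8 + 2.7·30 = 78.2; r = 79.2 − 78.2 = 1
x=35: ŷ = -2.8 + 2.7·35 = 91.7; r = 94.2 − 91.7 = 2.5
x=40: ŷ = -2.8 + 2.7·40 = 105.2; r = 102.7 − 105.2 = -2.5

-1, 0.5, -0.5, 1, 2.5, -2.5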